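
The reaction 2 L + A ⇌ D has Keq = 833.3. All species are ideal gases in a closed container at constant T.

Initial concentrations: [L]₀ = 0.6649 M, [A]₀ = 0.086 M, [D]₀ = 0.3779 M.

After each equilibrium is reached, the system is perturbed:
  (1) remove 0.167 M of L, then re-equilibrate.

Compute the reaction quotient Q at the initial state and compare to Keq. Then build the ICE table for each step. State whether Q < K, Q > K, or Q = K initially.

Q₀ = 9.94; Q < K (proceeds forward)

Q₀ = 9.94 vs Keq = 833.3 ⇒ Q<K, forward
Step 1:
                   L          A          D
  init        0.6649      0.086     0.3779
  Δ          -0.1675   -0.08376    0.08376
  eq          0.4974   0.002239     0.4617
  solve Keq expr → x = 0.08376; check Q = 833.3
Then remove 0.167 M of L.
Step 2:
                   L          A          D
  init        0.3304   0.002239     0.4617
  Δ         0.005298   0.002649  -0.002649
  eq          0.3357   0.004889      0.459
  solve Keq expr → x = -0.002649; check Q = 833.3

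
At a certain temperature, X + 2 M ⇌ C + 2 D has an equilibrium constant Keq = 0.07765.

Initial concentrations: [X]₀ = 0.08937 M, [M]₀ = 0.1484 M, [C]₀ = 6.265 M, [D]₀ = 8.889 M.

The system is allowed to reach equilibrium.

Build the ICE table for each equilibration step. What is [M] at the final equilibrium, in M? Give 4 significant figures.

Q₀ = 2.5152e+05 vs Keq = 0.07765 ⇒ Q>K, reverse
Step 1:
                  X         M         C         D
  I         0.08937    0.1484     6.265     8.889
  C           3.385     6.771    -3.385    -6.771
  E           3.475     6.919      2.88     2.118
  solve Keq expr → x = -3.385; check Q = 0.07765

[M]_eq = 6.919 M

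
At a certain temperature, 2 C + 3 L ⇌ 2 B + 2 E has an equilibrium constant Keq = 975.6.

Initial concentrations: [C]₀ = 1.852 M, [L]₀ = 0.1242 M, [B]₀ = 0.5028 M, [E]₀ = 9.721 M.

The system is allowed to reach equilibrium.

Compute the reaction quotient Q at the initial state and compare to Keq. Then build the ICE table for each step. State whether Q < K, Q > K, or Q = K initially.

Q₀ = 3636; Q > K (proceeds reverse)

Q₀ = 3636 vs Keq = 975.6 ⇒ Q>K, reverse
Step 1:
                   C          L          B          E
  init         1.852     0.1242     0.5028      9.721
  Δ          0.03724    0.05585   -0.03724   -0.03724
  eq           1.889     0.1801     0.4656      9.684
  solve Keq expr → x = -0.01862; check Q = 975.6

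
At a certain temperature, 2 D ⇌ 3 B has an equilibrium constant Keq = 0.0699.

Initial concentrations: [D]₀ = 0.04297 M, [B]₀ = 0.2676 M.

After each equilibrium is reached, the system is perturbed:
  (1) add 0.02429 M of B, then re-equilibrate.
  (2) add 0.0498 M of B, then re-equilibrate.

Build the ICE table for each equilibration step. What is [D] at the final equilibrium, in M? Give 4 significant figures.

Q₀ = 10.38 vs Keq = 0.0699 ⇒ Q>K, reverse
Step 1:
                  D         B
  Initial   0.04297    0.2676
  Change     0.1025   -0.1537
  Equil      0.1454    0.1139
  solve Keq expr → x = -0.05123; check Q = 0.0699
Then add 0.02429 M of B.
Step 2:
                  D         B
  Initial    0.1454    0.1382
  Change    0.01205  -0.01808
  Equil      0.1575    0.1201
  solve Keq expr → x = -0.006027; check Q = 0.0699
Then add 0.0498 M of B.
Step 3:
                  D         B
  Initial    0.1575    0.1699
  Change    0.02495  -0.03743
  Equil      0.1824    0.1325
  solve Keq expr → x = -0.01248; check Q = 0.0699

[D]_eq = 0.1824 M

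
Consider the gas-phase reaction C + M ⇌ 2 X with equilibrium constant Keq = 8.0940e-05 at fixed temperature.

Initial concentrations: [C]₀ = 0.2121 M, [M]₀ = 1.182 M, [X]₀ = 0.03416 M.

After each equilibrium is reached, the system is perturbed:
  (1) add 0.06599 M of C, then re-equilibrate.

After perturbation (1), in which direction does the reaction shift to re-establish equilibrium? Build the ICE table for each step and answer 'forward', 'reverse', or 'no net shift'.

Q₀ = 0.004655 vs Keq = 8.0940e-05 ⇒ Q>K, reverse
Step 1:
                  C         M         X
  I          0.2121     1.182   0.03416
  C         0.01474   0.01474  -0.02947
  E          0.2268     1.197  0.004687
  solve Keq expr → x = -0.01474; check Q = 8.0940e-05
Then add 0.06599 M of C.
Step 2:
                  C         M         X
  I          0.2928     1.197  0.004687
  C       -3.1738e-04 -3.1738e-04 6.3476e-04
  E          0.2925     1.196  0.005322
  solve Keq expr → x = 3.1738e-04; check Q = 8.0940e-05

Direction: forward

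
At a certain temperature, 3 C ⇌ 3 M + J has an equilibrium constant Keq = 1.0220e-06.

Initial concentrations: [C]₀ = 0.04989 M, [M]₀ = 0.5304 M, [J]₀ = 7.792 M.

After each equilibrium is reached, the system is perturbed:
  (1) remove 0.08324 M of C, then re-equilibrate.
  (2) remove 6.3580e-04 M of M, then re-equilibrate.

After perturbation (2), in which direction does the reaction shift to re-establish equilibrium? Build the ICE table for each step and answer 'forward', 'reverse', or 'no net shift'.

Q₀ = 9363 vs Keq = 1.0220e-06 ⇒ Q>K, reverse
Step 1:
                    C           M           J
  I           0.04989      0.5304       7.792
  C            0.5274     -0.5274     -0.1758
  E            0.5773    0.002956       7.616
  solve Keq expr → x = -0.1758; check Q = 1.0220e-06
Then remove 0.08324 M of C.
Step 2:
                    C           M           J
  I            0.4941    0.002956       7.616
  C        4.2397e-04 -4.2397e-04 -1.4132e-04
  E            0.4945    0.002532       7.616
  solve Keq expr → x = -1.4132e-04; check Q = 1.0220e-06
Then remove 6.3580e-04 M of M.
Step 3:
                    C           M           J
  I            0.4945    0.001896       7.616
  C       -6.3254e-04  6.3254e-04  2.1085e-04
  E            0.4939    0.002528       7.616
  solve Keq expr → x = 2.1085e-04; check Q = 1.0220e-06

Direction: forward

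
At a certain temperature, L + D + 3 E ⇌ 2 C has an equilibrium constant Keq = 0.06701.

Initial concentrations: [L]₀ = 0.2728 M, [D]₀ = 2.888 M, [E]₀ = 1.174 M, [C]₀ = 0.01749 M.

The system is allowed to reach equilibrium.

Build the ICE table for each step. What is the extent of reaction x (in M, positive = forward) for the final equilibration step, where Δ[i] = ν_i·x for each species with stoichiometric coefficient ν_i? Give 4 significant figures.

Q₀ = 2.3996e-04 vs Keq = 0.06701 ⇒ Q<K, forward
Step 1:
                  L         D         E         C
  I          0.2728     2.888     1.174   0.01749
  C        -0.07832  -0.07832    -0.235    0.1566
  E          0.1945      2.81     0.939    0.1741
  solve Keq expr → x = 0.07832; check Q = 0.06701

x = 0.07832 M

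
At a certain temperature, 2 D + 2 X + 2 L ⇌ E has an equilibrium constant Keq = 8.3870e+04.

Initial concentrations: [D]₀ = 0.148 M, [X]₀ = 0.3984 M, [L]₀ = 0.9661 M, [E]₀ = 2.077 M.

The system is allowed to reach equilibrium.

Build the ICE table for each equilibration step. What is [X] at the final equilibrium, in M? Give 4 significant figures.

Q₀ = 640.1 vs Keq = 8.3870e+04 ⇒ Q<K, forward
Step 1:
                   D          X          L          E
  Initial      0.148     0.3984     0.9661      2.077
  Change     -0.1259    -0.1259    -0.1259    0.06297
  Equil      0.02207     0.2725     0.8402       2.14
  solve Keq expr → x = 0.06297; check Q = 8.3870e+04

[X]_eq = 0.2725 M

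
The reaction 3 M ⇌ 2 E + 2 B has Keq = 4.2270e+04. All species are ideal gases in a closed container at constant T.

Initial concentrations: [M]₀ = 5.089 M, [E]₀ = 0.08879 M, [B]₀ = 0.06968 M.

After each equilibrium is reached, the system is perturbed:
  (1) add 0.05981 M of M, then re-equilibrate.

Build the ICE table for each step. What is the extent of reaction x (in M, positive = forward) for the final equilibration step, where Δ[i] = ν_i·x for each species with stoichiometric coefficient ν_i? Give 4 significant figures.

Q₀ = 2.9043e-07 vs Keq = 4.2270e+04 ⇒ Q<K, forward
Step 1:
                  M         E         B
  I           5.089   0.08879   0.06968
  C          -4.944     3.296     3.296
  E          0.1453     3.385     3.365
  solve Keq expr → x = 1.648; check Q = 4.2270e+04
Then add 0.05981 M of M.
Step 2:
                  M         E         B
  I          0.2051     3.385     3.365
  C         -0.0576    0.0384    0.0384
  E          0.1475     3.423     3.404
  solve Keq expr → x = 0.0192; check Q = 4.2270e+04

x = 0.0192 M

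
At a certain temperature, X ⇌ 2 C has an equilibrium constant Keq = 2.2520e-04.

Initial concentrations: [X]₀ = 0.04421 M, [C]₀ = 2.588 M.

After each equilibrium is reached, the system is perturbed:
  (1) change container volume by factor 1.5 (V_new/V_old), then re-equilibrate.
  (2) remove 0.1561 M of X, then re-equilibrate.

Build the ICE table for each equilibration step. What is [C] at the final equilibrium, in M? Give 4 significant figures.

[C]_eq = 0.01282 M

Q₀ = 151.5 vs Keq = 2.2520e-04 ⇒ Q>K, reverse
Step 1:
                   X          C
  Initial    0.04421      2.588
  Change       1.285     -2.571
  Equil         1.33     0.0173
  solve Keq expr → x = -1.285; check Q = 2.2520e-04
Then change container volume by factor 1.5 (V_new/V_old).
Step 2:
                   X          C
  Initial     0.8864    0.01154
  Change   -0.001291   0.002582
  Equil       0.8851    0.01412
  solve Keq expr → x = 0.001291; check Q = 2.2520e-04
Then remove 0.1561 M of X.
Step 3:
                   X          C
  Initial      0.729    0.01412
  Change  6.4981e-04    -0.0013
  Equil       0.7296    0.01282
  solve Keq expr → x = -6.4981e-04; check Q = 2.2520e-04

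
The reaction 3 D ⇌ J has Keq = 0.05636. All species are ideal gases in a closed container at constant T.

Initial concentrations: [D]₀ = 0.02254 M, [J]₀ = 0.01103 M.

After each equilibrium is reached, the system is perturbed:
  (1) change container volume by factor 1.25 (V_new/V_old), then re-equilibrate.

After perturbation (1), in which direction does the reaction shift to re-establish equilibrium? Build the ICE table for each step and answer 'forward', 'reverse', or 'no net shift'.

Q₀ = 963.2 vs Keq = 0.05636 ⇒ Q>K, reverse
Step 1:
                    D           J
  I           0.02254     0.01103
  C           0.03306    -0.01102
  E            0.0556  9.6876e-06
  solve Keq expr → x = -0.01102; check Q = 0.05636
Then change container volume by factor 1.25 (V_new/V_old).
Step 2:
                    D           J
  I           0.04448  7.7501e-06
  C        8.3617e-06 -2.7872e-06
  E           0.04449  4.9629e-06
  solve Keq expr → x = -2.7872e-06; check Q = 0.05636

Direction: reverse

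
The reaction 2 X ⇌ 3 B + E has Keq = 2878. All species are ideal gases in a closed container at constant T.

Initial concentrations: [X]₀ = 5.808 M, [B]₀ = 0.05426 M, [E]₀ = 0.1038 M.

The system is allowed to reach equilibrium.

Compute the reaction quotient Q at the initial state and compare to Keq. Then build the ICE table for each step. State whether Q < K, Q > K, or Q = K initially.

Q₀ = 4.9157e-07; Q < K (proceeds forward)

Q₀ = 4.9157e-07 vs Keq = 2878 ⇒ Q<K, forward
Step 1:
                  X         B         E
  Initial     5.808   0.05426    0.1038
  Change     -5.147      7.72     2.573
  Equil      0.6612     7.775     2.677
  solve Keq expr → x = 2.573; check Q = 2878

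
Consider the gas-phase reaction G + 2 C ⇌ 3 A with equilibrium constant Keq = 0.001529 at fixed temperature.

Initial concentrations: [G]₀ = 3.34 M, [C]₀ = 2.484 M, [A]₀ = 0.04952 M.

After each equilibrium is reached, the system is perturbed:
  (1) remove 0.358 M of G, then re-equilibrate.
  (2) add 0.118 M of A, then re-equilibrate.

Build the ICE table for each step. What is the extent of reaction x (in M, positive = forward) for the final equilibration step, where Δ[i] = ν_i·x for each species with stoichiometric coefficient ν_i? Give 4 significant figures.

x = -0.0369 M

Q₀ = 5.8924e-06 vs Keq = 0.001529 ⇒ Q<K, forward
Step 1:
                   G          C          A
  init          3.34      2.484    0.04952
  Δ         -0.08318    -0.1664     0.2495
  eq           3.257      2.318     0.2991
  solve Keq expr → x = 0.08318; check Q = 0.001529
Then remove 0.358 M of G.
Step 2:
                   G          C          A
  init         2.899      2.318     0.2991
  Δ          0.00356   0.007119   -0.01068
  eq           2.902      2.325     0.2884
  solve Keq expr → x = -0.00356; check Q = 0.001529
Then add 0.118 M of A.
Step 3:
                   G          C          A
  init         2.902      2.325     0.4064
  Δ           0.0369    0.07379    -0.1107
  eq           2.939      2.399     0.2957
  solve Keq expr → x = -0.0369; check Q = 0.001529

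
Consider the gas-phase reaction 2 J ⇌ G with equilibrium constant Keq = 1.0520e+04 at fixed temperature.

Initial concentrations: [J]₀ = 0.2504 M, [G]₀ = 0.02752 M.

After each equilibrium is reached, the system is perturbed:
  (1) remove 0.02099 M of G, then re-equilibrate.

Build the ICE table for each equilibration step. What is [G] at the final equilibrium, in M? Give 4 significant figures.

[G]_eq = 0.13 M

Q₀ = 0.4389 vs Keq = 1.0520e+04 ⇒ Q<K, forward
Step 1:
                   J          G
  I           0.2504    0.02752
  C          -0.2466     0.1233
  E         0.003786     0.1508
  solve Keq expr → x = 0.1233; check Q = 1.0520e+04
Then remove 0.02099 M of G.
Step 2:
                   J          G
  I         0.003786     0.1298
  C       -2.7150e-04 1.3575e-04
  E         0.003515       0.13
  solve Keq expr → x = 1.3575e-04; check Q = 1.0520e+04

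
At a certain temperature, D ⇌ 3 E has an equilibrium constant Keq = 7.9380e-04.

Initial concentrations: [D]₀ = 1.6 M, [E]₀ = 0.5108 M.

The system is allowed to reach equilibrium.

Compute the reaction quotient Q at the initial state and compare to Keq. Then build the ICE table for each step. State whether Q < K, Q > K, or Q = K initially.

Q₀ = 0.0833 vs Keq = 7.9380e-04 ⇒ Q>K, reverse
Step 1:
                  D         E
  I             1.6    0.5108
  C          0.1332   -0.3996
  E           1.733    0.1112
  solve Keq expr → x = -0.1332; check Q = 7.9380e-04

Q₀ = 0.0833; Q > K (proceeds reverse)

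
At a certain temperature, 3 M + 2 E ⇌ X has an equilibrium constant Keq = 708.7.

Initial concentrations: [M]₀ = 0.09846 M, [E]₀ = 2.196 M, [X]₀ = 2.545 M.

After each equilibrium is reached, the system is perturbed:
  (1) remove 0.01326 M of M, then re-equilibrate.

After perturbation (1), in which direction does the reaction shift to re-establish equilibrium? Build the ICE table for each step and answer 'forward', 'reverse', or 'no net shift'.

Q₀ = 552.9 vs Keq = 708.7 ⇒ Q<K, forward
Step 1:
                    M           E           X
  Initial     0.09846       2.196       2.545
  Change    -0.007649   -0.005099     0.00255
  Equil       0.09081       2.191       2.548
  solve Keq expr → x = 0.00255; check Q = 708.7
Then remove 0.01326 M of M.
Step 2:
                    M           E           X
  Initial     0.07755       2.191       2.548
  Change      0.01297    0.008647   -0.004324
  Equil       0.09052         2.2       2.543
  solve Keq expr → x = -0.004324; check Q = 708.7

Direction: reverse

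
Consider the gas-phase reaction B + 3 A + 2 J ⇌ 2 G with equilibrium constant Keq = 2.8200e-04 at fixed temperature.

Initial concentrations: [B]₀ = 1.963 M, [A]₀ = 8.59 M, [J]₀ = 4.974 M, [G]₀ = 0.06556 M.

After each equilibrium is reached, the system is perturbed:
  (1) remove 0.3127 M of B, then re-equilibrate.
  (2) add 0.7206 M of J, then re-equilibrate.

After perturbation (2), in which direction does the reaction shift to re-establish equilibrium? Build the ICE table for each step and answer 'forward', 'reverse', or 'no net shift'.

Direction: forward

Q₀ = 1.3963e-07 vs Keq = 2.8200e-04 ⇒ Q<K, forward
Step 1:
                    B           A           J           G
  Initial       1.963        8.59       4.974     0.06556
  Change      -0.6108      -1.832      -1.222       1.222
  Equil         1.352       6.758       3.752       1.287
  solve Keq expr → x = 0.6108; check Q = 2.8200e-04
Then remove 0.3127 M of B.
Step 2:
                    B           A           J           G
  Initial       1.039       6.758       3.752       1.287
  Change      0.04029      0.1209     0.08058    -0.08058
  Equil          1.08       6.878       3.833       1.207
  solve Keq expr → x = -0.04029; check Q = 2.8200e-04
Then add 0.7206 M of J.
Step 3:
                    B           A           J           G
  Initial        1.08       6.878       4.554       1.207
  Change     -0.05436     -0.1631     -0.1087      0.1087
  Equil         1.025       6.715       4.445       1.315
  solve Keq expr → x = 0.05436; check Q = 2.8200e-04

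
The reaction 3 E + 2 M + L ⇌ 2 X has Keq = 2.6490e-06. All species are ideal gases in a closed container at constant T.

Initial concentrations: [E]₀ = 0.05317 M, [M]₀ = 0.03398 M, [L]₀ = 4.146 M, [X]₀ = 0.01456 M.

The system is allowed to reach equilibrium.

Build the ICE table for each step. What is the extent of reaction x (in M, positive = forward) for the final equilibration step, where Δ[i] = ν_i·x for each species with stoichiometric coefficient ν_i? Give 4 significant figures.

Q₀ = 294.6 vs Keq = 2.6490e-06 ⇒ Q>K, reverse
Step 1:
                    E           M           L           X
  I           0.05317     0.03398       4.146     0.01456
  C           0.02184     0.01456    0.007278    -0.01456
  E           0.07501     0.04854       4.153  3.3071e-06
  solve Keq expr → x = -0.007278; check Q = 2.6490e-06

x = -0.007278 M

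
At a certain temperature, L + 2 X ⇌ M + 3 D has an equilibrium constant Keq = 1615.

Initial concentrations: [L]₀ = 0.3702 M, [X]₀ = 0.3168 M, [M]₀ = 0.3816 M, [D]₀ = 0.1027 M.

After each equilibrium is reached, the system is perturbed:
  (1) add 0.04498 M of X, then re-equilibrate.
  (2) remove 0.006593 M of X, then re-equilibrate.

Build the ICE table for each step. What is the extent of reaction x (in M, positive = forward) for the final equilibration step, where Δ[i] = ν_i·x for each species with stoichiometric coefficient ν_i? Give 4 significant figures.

x = -0.002981 M

Q₀ = 0.01113 vs Keq = 1615 ⇒ Q<K, forward
Step 1:
                  L         X         M         D
  I          0.3702    0.3168    0.3816    0.1027
  C         -0.1504   -0.3008    0.1504    0.4513
  E          0.2198   0.01596     0.532     0.554
  solve Keq expr → x = 0.1504; check Q = 1615
Then add 0.04498 M of X.
Step 2:
                  L         X         M         D
  I          0.2198   0.06094     0.532     0.554
  C        -0.02047  -0.04094   0.02047   0.06141
  E          0.1993      0.02    0.5525    0.6154
  solve Keq expr → x = 0.02047; check Q = 1615
Then remove 0.006593 M of X.
Step 3:
                  L         X         M         D
  I          0.1993   0.01341    0.5525    0.6154
  C        0.002981  0.005962 -0.002981 -0.008942
  E          0.2023   0.01937    0.5495    0.6064
  solve Keq expr → x = -0.002981; check Q = 1615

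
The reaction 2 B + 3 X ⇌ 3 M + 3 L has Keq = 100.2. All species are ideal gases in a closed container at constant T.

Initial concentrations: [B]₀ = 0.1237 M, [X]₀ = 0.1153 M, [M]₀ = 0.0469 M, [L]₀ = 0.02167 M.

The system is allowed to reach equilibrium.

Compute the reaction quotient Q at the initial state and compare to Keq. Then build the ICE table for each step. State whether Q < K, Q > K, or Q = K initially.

Q₀ = 4.4758e-05 vs Keq = 100.2 ⇒ Q<K, forward
Step 1:
                   B          X          M          L
  Initial     0.1237     0.1153     0.0469    0.02167
  Change    -0.06208   -0.09312    0.09312    0.09312
  Equil      0.06162    0.02218       0.14     0.1148
  solve Keq expr → x = 0.03104; check Q = 100.2

Q₀ = 4.4758e-05; Q < K (proceeds forward)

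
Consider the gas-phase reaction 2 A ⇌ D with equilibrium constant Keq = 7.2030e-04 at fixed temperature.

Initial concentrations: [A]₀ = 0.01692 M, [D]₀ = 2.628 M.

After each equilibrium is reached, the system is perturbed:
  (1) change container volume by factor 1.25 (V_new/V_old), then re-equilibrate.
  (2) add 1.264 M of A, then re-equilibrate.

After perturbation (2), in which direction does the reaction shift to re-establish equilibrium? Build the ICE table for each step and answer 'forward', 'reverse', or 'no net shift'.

Q₀ = 9180 vs Keq = 7.2030e-04 ⇒ Q>K, reverse
Step 1:
                  A         D
  I         0.01692     2.628
  C           5.217    -2.608
  E           5.233   0.01973
  solve Keq expr → x = -2.608; check Q = 7.2030e-04
Then change container volume by factor 1.25 (V_new/V_old).
Step 2:
                  A         D
  I           4.187   0.01578
  C        0.006238 -0.003119
  E           4.193   0.01266
  solve Keq expr → x = -0.003119; check Q = 7.2030e-04
Then add 1.264 M of A.
Step 3:
                  A         D
  I           5.457   0.01266
  C         -0.0173   0.00865
  E            5.44   0.02131
  solve Keq expr → x = 0.00865; check Q = 7.2030e-04

Direction: forward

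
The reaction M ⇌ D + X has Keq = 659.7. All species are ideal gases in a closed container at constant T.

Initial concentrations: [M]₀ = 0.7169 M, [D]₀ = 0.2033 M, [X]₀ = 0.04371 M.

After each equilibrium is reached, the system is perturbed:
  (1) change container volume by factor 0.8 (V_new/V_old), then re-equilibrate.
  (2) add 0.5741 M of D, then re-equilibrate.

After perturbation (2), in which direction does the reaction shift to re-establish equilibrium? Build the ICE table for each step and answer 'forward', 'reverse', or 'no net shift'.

Q₀ = 0.0124 vs Keq = 659.7 ⇒ Q<K, forward
Step 1:
                  M         D         X
  init       0.7169    0.2033   0.04371
  Δ         -0.7158    0.7158    0.7158
  eq       0.001058    0.9191    0.7596
  solve Keq expr → x = 0.7158; check Q = 659.7
Then change container volume by factor 0.8 (V_new/V_old).
Step 2:
                  M         D         X
  init     0.001323     1.149    0.9494
  Δ       3.2966e-04 -3.2966e-04 -3.2966e-04
  eq       0.001652     1.149    0.9491
  solve Keq expr → x = -3.2966e-04; check Q = 659.7
Then add 0.5741 M of D.
Step 3:
                  M         D         X
  init     0.001652     1.723    0.9491
  Δ       8.2263e-04 -8.2263e-04 -8.2263e-04
  eq       0.002475     1.722    0.9483
  solve Keq expr → x = -8.2263e-04; check Q = 659.7

Direction: reverse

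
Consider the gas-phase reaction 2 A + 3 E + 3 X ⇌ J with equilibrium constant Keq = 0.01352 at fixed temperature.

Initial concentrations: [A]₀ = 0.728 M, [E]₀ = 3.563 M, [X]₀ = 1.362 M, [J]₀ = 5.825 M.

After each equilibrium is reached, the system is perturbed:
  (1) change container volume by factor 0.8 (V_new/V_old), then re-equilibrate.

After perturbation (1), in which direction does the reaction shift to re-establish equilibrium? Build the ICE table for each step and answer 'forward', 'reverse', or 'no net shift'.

Q₀ = 0.09617 vs Keq = 0.01352 ⇒ Q>K, reverse
Step 1:
                  A         E         X         J
  I           0.728     3.563     1.362     5.825
  C          0.3058    0.4587    0.4587   -0.1529
  E           1.034     4.022     1.821     5.672
  solve Keq expr → x = -0.1529; check Q = 0.01352
Then change container volume by factor 0.8 (V_new/V_old).
Step 2:
                  A         E         X         J
  I           1.292     5.027     2.276      7.09
  C         -0.3127    -0.469    -0.469    0.1563
  E          0.9796     4.558     1.807     7.246
  solve Keq expr → x = 0.1563; check Q = 0.01352

Direction: forward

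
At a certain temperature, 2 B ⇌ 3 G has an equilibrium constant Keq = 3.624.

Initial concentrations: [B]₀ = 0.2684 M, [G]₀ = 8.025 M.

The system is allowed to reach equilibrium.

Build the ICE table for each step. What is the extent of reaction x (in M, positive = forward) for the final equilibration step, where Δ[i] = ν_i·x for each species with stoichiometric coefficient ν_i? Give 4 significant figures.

x = -1.532 M

Q₀ = 7174 vs Keq = 3.624 ⇒ Q>K, reverse
Step 1:
                   B          G
  I           0.2684      8.025
  C            3.065     -4.597
  E            3.333      3.428
  solve Keq expr → x = -1.532; check Q = 3.624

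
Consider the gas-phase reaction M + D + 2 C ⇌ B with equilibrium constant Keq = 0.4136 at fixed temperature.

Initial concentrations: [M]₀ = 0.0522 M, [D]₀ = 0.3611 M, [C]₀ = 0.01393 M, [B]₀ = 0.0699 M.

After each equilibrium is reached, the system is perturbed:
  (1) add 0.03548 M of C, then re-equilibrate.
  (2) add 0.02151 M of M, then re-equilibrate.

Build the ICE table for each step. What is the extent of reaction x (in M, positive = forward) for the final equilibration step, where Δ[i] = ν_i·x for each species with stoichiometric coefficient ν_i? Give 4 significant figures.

Q₀ = 1.9111e+04 vs Keq = 0.4136 ⇒ Q>K, reverse
Step 1:
                  M         D         C         B
  Initial    0.0522    0.3611   0.01393    0.0699
  Change     0.0694    0.0694    0.1388   -0.0694
  Equil      0.1216    0.4305    0.1527 5.0496e-04
  solve Keq expr → x = -0.0694; check Q = 0.4136
Then add 0.03548 M of C.
Step 2:
                  M         D         C         B
  Initial    0.1216    0.4305    0.1882 5.0496e-04
  Change  -2.5566e-04 -2.5566e-04 -5.1132e-04 2.5566e-04
  Equil      0.1213    0.4302    0.1877 7.6062e-04
  solve Keq expr → x = 2.5566e-04; check Q = 0.4136
Then add 0.02151 M of M.
Step 3:
                  M         D         C         B
  Initial    0.1428    0.4302    0.1877 7.6062e-04
  Change  -1.3124e-04 -1.3124e-04 -2.6248e-04 1.3124e-04
  Equil      0.1427    0.4301    0.1874 8.9186e-04
  solve Keq expr → x = 1.3124e-04; check Q = 0.4136

x = 1.3124e-04 M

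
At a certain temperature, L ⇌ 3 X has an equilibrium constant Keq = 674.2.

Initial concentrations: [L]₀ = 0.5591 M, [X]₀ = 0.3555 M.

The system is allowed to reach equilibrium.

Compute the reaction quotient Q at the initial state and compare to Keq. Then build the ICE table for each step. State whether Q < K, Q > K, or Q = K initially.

Q₀ = 0.08036; Q < K (proceeds forward)

Q₀ = 0.08036 vs Keq = 674.2 ⇒ Q<K, forward
Step 1:
                  L         X
  I          0.5591    0.3555
  C         -0.5473     1.642
  E         0.01182     1.997
  solve Keq expr → x = 0.5473; check Q = 674.2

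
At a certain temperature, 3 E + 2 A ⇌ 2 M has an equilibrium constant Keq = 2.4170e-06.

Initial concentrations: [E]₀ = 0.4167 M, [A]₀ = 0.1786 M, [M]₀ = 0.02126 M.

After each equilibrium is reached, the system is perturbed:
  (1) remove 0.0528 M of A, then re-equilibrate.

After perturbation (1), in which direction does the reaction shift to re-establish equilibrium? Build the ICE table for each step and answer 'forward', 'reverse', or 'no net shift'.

Direction: reverse

Q₀ = 0.1958 vs Keq = 2.4170e-06 ⇒ Q>K, reverse
Step 1:
                    E           A           M
  Initial      0.4167      0.1786     0.02126
  Change      0.03175     0.02117    -0.02117
  Equil        0.4485      0.1998  9.3268e-05
  solve Keq expr → x = -0.01058; check Q = 2.4170e-06
Then remove 0.0528 M of A.
Step 2:
                    E           A           M
  Initial      0.4485       0.147  9.3268e-05
  Change   3.6947e-05  2.4632e-05 -2.4632e-05
  Equil        0.4485       0.147  6.8636e-05
  solve Keq expr → x = -1.2316e-05; check Q = 2.4170e-06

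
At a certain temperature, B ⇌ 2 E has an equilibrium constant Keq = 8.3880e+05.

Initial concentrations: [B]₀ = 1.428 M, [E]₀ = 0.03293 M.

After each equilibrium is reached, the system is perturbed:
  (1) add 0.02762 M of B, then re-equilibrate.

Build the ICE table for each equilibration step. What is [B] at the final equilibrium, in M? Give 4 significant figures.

Q₀ = 7.5937e-04 vs Keq = 8.3880e+05 ⇒ Q<K, forward
Step 1:
                  B         E
  I           1.428   0.03293
  C          -1.428     2.856
  E       9.9497e-06     2.889
  solve Keq expr → x = 1.428; check Q = 8.3880e+05
Then add 0.02762 M of B.
Step 2:
                  B         E
  I         0.02763     2.889
  C        -0.02762   0.05524
  E       1.0334e-05     2.944
  solve Keq expr → x = 0.02762; check Q = 8.3880e+05

[B]_eq = 1.0334e-05 M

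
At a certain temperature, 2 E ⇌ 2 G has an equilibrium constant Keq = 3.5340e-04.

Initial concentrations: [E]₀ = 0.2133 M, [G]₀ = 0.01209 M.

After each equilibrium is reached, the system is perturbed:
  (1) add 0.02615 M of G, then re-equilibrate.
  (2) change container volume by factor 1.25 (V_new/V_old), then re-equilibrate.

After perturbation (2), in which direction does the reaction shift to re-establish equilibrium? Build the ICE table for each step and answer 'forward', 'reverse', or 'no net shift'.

Direction: no net shift

Q₀ = 0.003213 vs Keq = 3.5340e-04 ⇒ Q>K, reverse
Step 1:
                    E           G
  init         0.2133     0.01209
  Δ          0.007931   -0.007931
  eq           0.2212    0.004159
  solve Keq expr → x = -0.003966; check Q = 3.5340e-04
Then add 0.02615 M of G.
Step 2:
                    E           G
  init         0.2212     0.03031
  Δ           0.02567    -0.02567
  eq           0.2469    0.004641
  solve Keq expr → x = -0.01283; check Q = 3.5340e-04
Then change container volume by factor 1.25 (V_new/V_old).
Step 3:
                    E           G
  init         0.1975    0.003713
  Δ                 0           0
  eq           0.1975    0.003713
  solve Keq expr → x = 0; check Q = 3.5340e-04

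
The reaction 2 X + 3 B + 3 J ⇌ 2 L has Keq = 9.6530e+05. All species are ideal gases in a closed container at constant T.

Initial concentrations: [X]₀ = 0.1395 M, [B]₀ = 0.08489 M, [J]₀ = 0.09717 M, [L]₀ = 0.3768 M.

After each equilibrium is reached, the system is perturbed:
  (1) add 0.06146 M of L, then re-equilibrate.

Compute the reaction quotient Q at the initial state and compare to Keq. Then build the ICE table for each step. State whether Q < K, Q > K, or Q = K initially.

Q₀ = 1.2999e+07; Q > K (proceeds reverse)

Q₀ = 1.2999e+07 vs Keq = 9.6530e+05 ⇒ Q>K, reverse
Step 1:
                   X          B          J          L
  I           0.1395    0.08489    0.09717     0.3768
  C          0.02564    0.03847    0.03847   -0.02564
  E           0.1651     0.1234     0.1356     0.3512
  solve Keq expr → x = -0.01282; check Q = 9.6530e+05
Then add 0.06146 M of L.
Step 2:
                   X          B          J          L
  I           0.1651     0.1234     0.1356     0.4126
  C         0.003795   0.005692   0.005692  -0.003795
  E           0.1689      0.129     0.1413     0.4088
  solve Keq expr → x = -0.001897; check Q = 9.6530e+05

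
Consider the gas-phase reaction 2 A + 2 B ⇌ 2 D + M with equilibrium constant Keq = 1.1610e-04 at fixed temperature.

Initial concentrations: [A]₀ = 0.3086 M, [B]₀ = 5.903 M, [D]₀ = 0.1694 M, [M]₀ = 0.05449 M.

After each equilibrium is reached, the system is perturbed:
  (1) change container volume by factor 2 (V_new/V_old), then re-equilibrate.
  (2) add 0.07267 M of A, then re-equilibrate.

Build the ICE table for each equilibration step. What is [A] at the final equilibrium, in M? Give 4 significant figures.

[A]_eq = 0.249 M

Q₀ = 4.7120e-04 vs Keq = 1.1610e-04 ⇒ Q>K, reverse
Step 1:
                  A         B         D         M
  I          0.3086     5.903    0.1694   0.05449
  C         0.04402   0.04402  -0.04402  -0.02201
  E          0.3526     5.947    0.1254   0.03248
  solve Keq expr → x = -0.02201; check Q = 1.1610e-04
Then change container volume by factor 2 (V_new/V_old).
Step 2:
                  A         B         D         M
  I          0.1763     2.974   0.06269   0.01624
  C        0.008483  0.008483 -0.008483 -0.004241
  E          0.1848     2.982   0.05421     0.012
  solve Keq expr → x = -0.004241; check Q = 1.1610e-04
Then add 0.07267 M of A.
Step 3:
                  A         B         D         M
  I          0.2575     2.982   0.05421     0.012
  C       -0.008442 -0.008442  0.008442  0.004221
  E           0.249     2.974   0.06265   0.01622
  solve Keq expr → x = 0.004221; check Q = 1.1610e-04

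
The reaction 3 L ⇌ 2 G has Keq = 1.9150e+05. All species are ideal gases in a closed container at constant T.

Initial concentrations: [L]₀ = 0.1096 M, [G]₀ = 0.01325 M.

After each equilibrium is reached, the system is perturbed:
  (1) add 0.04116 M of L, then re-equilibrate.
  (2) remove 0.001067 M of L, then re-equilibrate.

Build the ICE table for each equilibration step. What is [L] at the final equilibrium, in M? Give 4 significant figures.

[L]_eq = 0.003992 M

Q₀ = 0.1334 vs Keq = 1.9150e+05 ⇒ Q<K, forward
Step 1:
                  L         G
  init       0.1096   0.01325
  Δ         -0.1063   0.07085
  eq        0.00333    0.0841
  solve Keq expr → x = 0.03542; check Q = 1.9150e+05
Then add 0.04116 M of L.
Step 2:
                  L         G
  init      0.04449    0.0841
  Δ        -0.04048   0.02699
  eq       0.004009    0.1111
  solve Keq expr → x = 0.01349; check Q = 1.9150e+05
Then remove 0.001067 M of L.
Step 3:
                  L         G
  init     0.002942    0.1111
  Δ         0.00105 -7.0009e-04
  eq       0.003992    0.1104
  solve Keq expr → x = -3.5005e-04; check Q = 1.9150e+05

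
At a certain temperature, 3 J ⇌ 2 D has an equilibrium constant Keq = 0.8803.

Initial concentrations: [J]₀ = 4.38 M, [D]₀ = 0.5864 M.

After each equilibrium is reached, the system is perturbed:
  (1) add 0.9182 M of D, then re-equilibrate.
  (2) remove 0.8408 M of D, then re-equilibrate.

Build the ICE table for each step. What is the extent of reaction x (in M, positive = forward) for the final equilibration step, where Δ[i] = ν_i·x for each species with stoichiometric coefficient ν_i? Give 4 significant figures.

Q₀ = 0.004092 vs Keq = 0.8803 ⇒ Q<K, forward
Step 1:
                    J           D
  init           4.38      0.5864
  Δ            -2.564       1.709
  eq            1.816       2.296
  solve Keq expr → x = 0.8547; check Q = 0.8803
Then add 0.9182 M of D.
Step 2:
                    J           D
  init          1.816       3.214
  Δ            0.3464     -0.2309
  eq            2.162       2.983
  solve Keq expr → x = -0.1155; check Q = 0.8803
Then remove 0.8408 M of D.
Step 3:
                    J           D
  init          2.162       2.142
  Δ           -0.3163      0.2108
  eq            1.846       2.353
  solve Keq expr → x = 0.1054; check Q = 0.8803

x = 0.1054 M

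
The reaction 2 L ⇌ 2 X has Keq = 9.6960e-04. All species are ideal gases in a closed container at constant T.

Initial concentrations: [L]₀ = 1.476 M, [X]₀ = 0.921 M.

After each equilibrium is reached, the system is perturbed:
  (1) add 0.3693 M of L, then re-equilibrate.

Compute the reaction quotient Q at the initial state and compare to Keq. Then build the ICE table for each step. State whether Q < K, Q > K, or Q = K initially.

Q₀ = 0.3894 vs Keq = 9.6960e-04 ⇒ Q>K, reverse
Step 1:
                    L           X
  I             1.476       0.921
  C            0.8486     -0.8486
  E             2.325     0.07238
  solve Keq expr → x = -0.4243; check Q = 9.6960e-04
Then add 0.3693 M of L.
Step 2:
                    L           X
  I             2.694     0.07238
  C          -0.01115     0.01115
  E             2.683     0.08354
  solve Keq expr → x = 0.005576; check Q = 9.6960e-04

Q₀ = 0.3894; Q > K (proceeds reverse)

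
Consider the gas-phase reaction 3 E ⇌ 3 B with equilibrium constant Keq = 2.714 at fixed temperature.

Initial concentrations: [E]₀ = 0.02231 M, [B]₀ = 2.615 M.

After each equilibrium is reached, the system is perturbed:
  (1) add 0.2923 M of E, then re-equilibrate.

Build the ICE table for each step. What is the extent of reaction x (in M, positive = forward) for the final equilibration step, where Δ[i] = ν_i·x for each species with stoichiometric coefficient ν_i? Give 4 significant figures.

Q₀ = 1.6103e+06 vs Keq = 2.714 ⇒ Q>K, reverse
Step 1:
                   E          B
  Initial    0.02231      2.615
  Change       1.079     -1.079
  Equil        1.101      1.536
  solve Keq expr → x = -0.3596; check Q = 2.714
Then add 0.2923 M of E.
Step 2:
                   E          B
  Initial      1.394      1.536
  Change     -0.1702     0.1702
  Equil        1.223      1.706
  solve Keq expr → x = 0.05675; check Q = 2.714

x = 0.05675 M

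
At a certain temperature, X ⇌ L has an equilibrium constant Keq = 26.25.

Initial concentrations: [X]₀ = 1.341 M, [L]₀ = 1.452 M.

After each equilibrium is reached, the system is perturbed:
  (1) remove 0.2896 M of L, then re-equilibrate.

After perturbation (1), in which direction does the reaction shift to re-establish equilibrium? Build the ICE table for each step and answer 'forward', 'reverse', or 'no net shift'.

Direction: forward

Q₀ = 1.083 vs Keq = 26.25 ⇒ Q<K, forward
Step 1:
                   X          L
  Initial      1.341      1.452
  Change      -1.239      1.239
  Equil       0.1025      2.691
  solve Keq expr → x = 1.239; check Q = 26.25
Then remove 0.2896 M of L.
Step 2:
                   X          L
  Initial     0.1025      2.401
  Change    -0.01063    0.01063
  Equil      0.09187      2.412
  solve Keq expr → x = 0.01063; check Q = 26.25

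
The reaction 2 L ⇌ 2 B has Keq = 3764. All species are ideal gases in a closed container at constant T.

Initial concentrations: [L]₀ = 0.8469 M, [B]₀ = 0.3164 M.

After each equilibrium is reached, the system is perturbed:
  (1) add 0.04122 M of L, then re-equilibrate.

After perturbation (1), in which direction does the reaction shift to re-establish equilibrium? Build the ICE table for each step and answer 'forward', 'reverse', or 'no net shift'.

Q₀ = 0.1396 vs Keq = 3764 ⇒ Q<K, forward
Step 1:
                  L         B
  I          0.8469    0.3164
  C         -0.8282    0.8282
  E         0.01866     1.145
  solve Keq expr → x = 0.4141; check Q = 3764
Then add 0.04122 M of L.
Step 2:
                  L         B
  I         0.05988     1.145
  C        -0.04056   0.04056
  E         0.01932     1.185
  solve Keq expr → x = 0.02028; check Q = 3764

Direction: forward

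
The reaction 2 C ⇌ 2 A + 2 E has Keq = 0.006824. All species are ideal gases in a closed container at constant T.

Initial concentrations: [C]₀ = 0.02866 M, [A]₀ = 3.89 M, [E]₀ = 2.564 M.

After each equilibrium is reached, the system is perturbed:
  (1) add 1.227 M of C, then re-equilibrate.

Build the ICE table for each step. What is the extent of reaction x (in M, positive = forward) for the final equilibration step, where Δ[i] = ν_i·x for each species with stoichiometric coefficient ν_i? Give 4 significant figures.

Q₀ = 1.2111e+05 vs Keq = 0.006824 ⇒ Q>K, reverse
Step 1:
                  C         A         E
  init      0.02866      3.89     2.564
  Δ           2.426    -2.426    -2.426
  eq          2.454     1.464    0.1384
  solve Keq expr → x = -1.213; check Q = 0.006824
Then add 1.227 M of C.
Step 2:
                  C         A         E
  init        3.681     1.464    0.1384
  Δ        -0.05813   0.05813   0.05813
  eq          3.623     1.523    0.1966
  solve Keq expr → x = 0.02907; check Q = 0.006824

x = 0.02907 M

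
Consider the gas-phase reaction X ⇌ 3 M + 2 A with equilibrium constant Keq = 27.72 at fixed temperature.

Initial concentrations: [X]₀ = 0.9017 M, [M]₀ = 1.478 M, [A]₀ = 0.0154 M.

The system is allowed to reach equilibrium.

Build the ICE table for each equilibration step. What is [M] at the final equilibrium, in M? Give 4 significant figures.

Q₀ = 8.4919e-04 vs Keq = 27.72 ⇒ Q<K, forward
Step 1:
                   X          M          A
  init        0.9017      1.478     0.0154
  Δ          -0.4084      1.225     0.8167
  eq          0.4933      2.703     0.8321
  solve Keq expr → x = 0.4084; check Q = 27.72

[M]_eq = 2.703 M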